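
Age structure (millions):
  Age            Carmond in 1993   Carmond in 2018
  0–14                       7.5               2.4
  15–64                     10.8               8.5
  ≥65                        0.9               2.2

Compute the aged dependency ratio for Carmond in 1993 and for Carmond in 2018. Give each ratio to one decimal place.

Carmond in 1993: 8.3
Carmond in 2018: 25.9

Carmond in 1993: 0.9 / 10.8 × 100 = 8.3
Carmond in 2018: 2.2 / 8.5 × 100 = 25.9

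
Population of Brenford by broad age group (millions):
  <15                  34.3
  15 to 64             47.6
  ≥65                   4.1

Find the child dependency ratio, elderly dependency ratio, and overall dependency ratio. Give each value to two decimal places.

Youth dependency ratio = 34.3 / 47.6 × 100 = 72.06
Old-age dependency ratio = 4.1 / 47.6 × 100 = 8.61
Total dependency ratio = (34.3 + 4.1) / 47.6 × 100 = 38.4 / 47.6 × 100 = 80.67

Youth dependency ratio: 72.06
Old-age dependency ratio: 8.61
Total dependency ratio: 80.67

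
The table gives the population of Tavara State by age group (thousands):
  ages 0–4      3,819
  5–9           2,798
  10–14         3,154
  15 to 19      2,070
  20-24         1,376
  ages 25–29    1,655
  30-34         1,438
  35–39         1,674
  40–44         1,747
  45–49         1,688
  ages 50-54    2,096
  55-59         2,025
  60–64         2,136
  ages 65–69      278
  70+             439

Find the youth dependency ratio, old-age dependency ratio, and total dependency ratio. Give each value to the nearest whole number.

0–14: 3,819 + 2,798 + 3,154 = 9,771
15–64: 2,070 + 1,376 + 1,655 + 1,438 + 1,674 + 1,747 + 1,688 + 2,096 + 2,025 + 2,136 = 17,905
65+: 278 + 439 = 717
Youth dependency ratio = 9,771 / 17,905 × 100 = 55
Old-age dependency ratio = 717 / 17,905 × 100 = 4
Total dependency ratio = (9,771 + 717) / 17,905 × 100 = 10,488 / 17,905 × 100 = 59

Youth dependency ratio: 55
Old-age dependency ratio: 4
Total dependency ratio: 59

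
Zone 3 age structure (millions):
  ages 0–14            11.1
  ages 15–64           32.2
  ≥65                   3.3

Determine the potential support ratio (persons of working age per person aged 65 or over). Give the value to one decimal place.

Potential support ratio = 32.2 / 3.3 = 9.8

Potential support ratio: 9.8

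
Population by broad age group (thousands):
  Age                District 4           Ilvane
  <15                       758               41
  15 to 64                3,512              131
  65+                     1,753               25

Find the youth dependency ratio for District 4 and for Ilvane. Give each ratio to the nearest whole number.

District 4: 758 / 3,512 × 100 = 22
Ilvane: 41 / 131 × 100 = 31

District 4: 22
Ilvane: 31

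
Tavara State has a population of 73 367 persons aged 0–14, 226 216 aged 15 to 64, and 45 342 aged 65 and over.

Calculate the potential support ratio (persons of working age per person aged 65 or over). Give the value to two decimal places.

Potential support ratio = 226 216 / 45 342 = 4.99

Potential support ratio: 4.99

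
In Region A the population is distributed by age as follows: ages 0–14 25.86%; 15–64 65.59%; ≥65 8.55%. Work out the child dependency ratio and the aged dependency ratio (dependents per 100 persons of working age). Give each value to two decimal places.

Youth dependency ratio: 39.43
Old-age dependency ratio: 13.04

Youth dependency ratio = 25.86 / 65.59 × 100 = 39.43
Old-age dependency ratio = 8.55 / 65.59 × 100 = 13.04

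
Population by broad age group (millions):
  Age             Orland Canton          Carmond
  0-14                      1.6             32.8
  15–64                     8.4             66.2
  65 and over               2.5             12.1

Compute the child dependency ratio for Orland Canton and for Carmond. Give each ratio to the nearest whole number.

Orland Canton: 1.6 / 8.4 × 100 = 19
Carmond: 32.8 / 66.2 × 100 = 50

Orland Canton: 19
Carmond: 50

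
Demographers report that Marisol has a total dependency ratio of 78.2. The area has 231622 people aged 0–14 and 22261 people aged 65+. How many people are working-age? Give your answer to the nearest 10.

Working-age: 324660

Total dependency ratio = (youth + elderly) / working-age × 100
78.2 = (231622 + 22261) / W × 100
⇒ 324660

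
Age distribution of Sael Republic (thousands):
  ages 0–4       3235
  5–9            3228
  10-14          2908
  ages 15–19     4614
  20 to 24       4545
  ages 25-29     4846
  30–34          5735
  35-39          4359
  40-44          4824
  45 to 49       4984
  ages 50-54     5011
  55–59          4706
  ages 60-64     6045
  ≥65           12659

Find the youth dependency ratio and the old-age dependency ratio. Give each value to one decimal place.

Youth dependency ratio: 18.9
Old-age dependency ratio: 25.5

0–14: 3235 + 3228 + 2908 = 9371
15–64: 4614 + 4545 + 4846 + 5735 + 4359 + 4824 + 4984 + 5011 + 4706 + 6045 = 49669
65+: 12659
Youth dependency ratio = 9371 / 49669 × 100 = 18.9
Old-age dependency ratio = 12659 / 49669 × 100 = 25.5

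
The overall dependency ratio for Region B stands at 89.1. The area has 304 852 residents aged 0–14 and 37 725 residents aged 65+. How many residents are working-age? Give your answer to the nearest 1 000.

Working-age: 384 000

Total dependency ratio = (youth + elderly) / working-age × 100
89.1 = (304 852 + 37 725) / W × 100
⇒ 384 000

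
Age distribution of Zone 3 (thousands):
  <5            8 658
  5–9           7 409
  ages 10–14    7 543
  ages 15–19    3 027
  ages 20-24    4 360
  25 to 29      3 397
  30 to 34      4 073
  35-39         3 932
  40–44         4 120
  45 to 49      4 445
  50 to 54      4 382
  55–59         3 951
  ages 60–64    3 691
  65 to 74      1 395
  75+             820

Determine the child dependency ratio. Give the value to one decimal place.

Youth dependency ratio: 60.0

0–14: 8 658 + 7 409 + 7 543 = 23 610
15–64: 3 027 + 4 360 + 3 397 + 4 073 + 3 932 + 4 120 + 4 445 + 4 382 + 3 951 + 3 691 = 39 378
65+: 1 395 + 820 = 2 215
Youth dependency ratio = 23 610 / 39 378 × 100 = 60.0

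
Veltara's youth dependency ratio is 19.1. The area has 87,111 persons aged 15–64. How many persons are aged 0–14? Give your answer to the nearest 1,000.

Youth dependency ratio = youth / working-age × 100
19.1 = Y / 87,111 × 100
⇒ 17,000

Aged 0–14: 17,000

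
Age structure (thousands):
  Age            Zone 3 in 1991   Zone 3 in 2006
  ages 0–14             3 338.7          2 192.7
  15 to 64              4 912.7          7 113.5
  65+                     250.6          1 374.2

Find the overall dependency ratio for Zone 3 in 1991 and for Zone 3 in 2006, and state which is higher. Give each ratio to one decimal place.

Zone 3 in 1991: (3 338.7 + 250.6) / 4 912.7 × 100 = 3 589.3 / 4 912.7 × 100 = 73.1
Zone 3 in 2006: (2 192.7 + 1 374.2) / 7 113.5 × 100 = 3 566.9 / 7 113.5 × 100 = 50.1

Zone 3 in 1991: 73.1
Zone 3 in 2006: 50.1
Higher: Zone 3 in 1991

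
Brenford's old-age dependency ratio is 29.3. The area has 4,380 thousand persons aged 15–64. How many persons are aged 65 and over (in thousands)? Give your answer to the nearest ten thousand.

Old-age dependency ratio = elderly / working-age × 100
29.3 = E / 4,380 × 100
⇒ 1,280

Aged 65 and over: 1,280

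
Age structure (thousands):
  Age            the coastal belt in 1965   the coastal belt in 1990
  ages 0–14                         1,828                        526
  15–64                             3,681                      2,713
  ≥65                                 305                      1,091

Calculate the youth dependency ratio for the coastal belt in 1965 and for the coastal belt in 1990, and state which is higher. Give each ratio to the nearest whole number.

the coastal belt in 1965: 50
the coastal belt in 1990: 19
Higher: the coastal belt in 1965

the coastal belt in 1965: 1,828 / 3,681 × 100 = 50
the coastal belt in 1990: 526 / 2,713 × 100 = 19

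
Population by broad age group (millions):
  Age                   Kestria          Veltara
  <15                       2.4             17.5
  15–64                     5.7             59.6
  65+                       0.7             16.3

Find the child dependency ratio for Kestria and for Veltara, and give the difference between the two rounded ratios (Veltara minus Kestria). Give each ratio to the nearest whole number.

Kestria: 2.4 / 5.7 × 100 = 42
Veltara: 17.5 / 59.6 × 100 = 29

Kestria: 42
Veltara: 29
Difference: -13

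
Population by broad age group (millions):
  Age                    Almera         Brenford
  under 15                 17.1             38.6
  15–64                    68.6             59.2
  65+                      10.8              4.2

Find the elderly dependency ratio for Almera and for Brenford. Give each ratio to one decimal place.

Almera: 15.7
Brenford: 7.1

Almera: 10.8 / 68.6 × 100 = 15.7
Brenford: 4.2 / 59.2 × 100 = 7.1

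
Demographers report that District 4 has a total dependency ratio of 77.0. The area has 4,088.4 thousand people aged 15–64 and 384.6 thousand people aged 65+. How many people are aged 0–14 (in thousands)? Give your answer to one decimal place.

Aged 0–14: 2,763.5

Total dependency ratio = (youth + elderly) / working-age × 100
77.0 = (Y + 384.6) / 4,088.4 × 100
⇒ 2,763.5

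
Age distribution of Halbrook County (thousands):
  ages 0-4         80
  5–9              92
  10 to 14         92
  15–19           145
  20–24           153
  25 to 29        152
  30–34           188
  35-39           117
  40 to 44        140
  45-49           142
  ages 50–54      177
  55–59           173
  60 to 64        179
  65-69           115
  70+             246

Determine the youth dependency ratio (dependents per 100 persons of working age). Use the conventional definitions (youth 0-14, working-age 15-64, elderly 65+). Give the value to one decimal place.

Youth dependency ratio: 16.9

0–14: 80 + 92 + 92 = 264
15–64: 145 + 153 + 152 + 188 + 117 + 140 + 142 + 177 + 173 + 179 = 1,566
65+: 115 + 246 = 361
Youth dependency ratio = 264 / 1,566 × 100 = 16.9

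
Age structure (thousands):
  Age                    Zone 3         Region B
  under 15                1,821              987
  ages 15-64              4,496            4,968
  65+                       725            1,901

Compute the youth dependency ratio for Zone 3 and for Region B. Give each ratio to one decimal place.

Zone 3: 1,821 / 4,496 × 100 = 40.5
Region B: 987 / 4,968 × 100 = 19.9

Zone 3: 40.5
Region B: 19.9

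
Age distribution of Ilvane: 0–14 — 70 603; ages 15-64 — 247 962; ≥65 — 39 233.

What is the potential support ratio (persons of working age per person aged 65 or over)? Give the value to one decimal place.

Potential support ratio: 6.3

Potential support ratio = 247 962 / 39 233 = 6.3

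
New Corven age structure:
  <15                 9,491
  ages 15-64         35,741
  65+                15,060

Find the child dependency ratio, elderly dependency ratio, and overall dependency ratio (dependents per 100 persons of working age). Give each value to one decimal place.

Youth dependency ratio = 9,491 / 35,741 × 100 = 26.6
Old-age dependency ratio = 15,060 / 35,741 × 100 = 42.1
Total dependency ratio = (9,491 + 15,060) / 35,741 × 100 = 24,551 / 35,741 × 100 = 68.7

Youth dependency ratio: 26.6
Old-age dependency ratio: 42.1
Total dependency ratio: 68.7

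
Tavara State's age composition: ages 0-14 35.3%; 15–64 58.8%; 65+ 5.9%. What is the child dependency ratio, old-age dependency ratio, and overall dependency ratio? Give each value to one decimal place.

Youth dependency ratio = 35.3 / 58.8 × 100 = 60.0
Old-age dependency ratio = 5.9 / 58.8 × 100 = 10.0
Total dependency ratio = (35.3 + 5.9) / 58.8 × 100 = 41.2 / 58.8 × 100 = 70.1

Youth dependency ratio: 60.0
Old-age dependency ratio: 10.0
Total dependency ratio: 70.1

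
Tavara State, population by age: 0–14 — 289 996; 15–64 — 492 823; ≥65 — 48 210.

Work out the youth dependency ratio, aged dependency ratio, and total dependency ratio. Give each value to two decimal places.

Youth dependency ratio: 58.84
Old-age dependency ratio: 9.78
Total dependency ratio: 68.63

Youth dependency ratio = 289 996 / 492 823 × 100 = 58.84
Old-age dependency ratio = 48 210 / 492 823 × 100 = 9.78
Total dependency ratio = (289 996 + 48 210) / 492 823 × 100 = 338 206 / 492 823 × 100 = 68.63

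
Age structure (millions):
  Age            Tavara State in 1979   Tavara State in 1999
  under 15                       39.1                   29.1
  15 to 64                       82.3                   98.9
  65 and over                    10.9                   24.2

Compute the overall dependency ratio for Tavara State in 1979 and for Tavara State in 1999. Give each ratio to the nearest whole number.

Tavara State in 1979: 61
Tavara State in 1999: 54

Tavara State in 1979: (39.1 + 10.9) / 82.3 × 100 = 50.0 / 82.3 × 100 = 61
Tavara State in 1999: (29.1 + 24.2) / 98.9 × 100 = 53.3 / 98.9 × 100 = 54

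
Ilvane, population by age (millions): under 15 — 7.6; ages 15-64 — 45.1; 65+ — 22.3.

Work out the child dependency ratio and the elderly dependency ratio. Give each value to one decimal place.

Youth dependency ratio: 16.9
Old-age dependency ratio: 49.4

Youth dependency ratio = 7.6 / 45.1 × 100 = 16.9
Old-age dependency ratio = 22.3 / 45.1 × 100 = 49.4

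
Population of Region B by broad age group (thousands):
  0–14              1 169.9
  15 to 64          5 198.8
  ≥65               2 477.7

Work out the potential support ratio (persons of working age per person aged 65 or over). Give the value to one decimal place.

Potential support ratio = 5 198.8 / 2 477.7 = 2.1

Potential support ratio: 2.1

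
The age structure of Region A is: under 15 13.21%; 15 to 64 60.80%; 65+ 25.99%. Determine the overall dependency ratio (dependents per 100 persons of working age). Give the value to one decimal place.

Total dependency ratio = (13.21 + 25.99) / 60.80 × 100 = 39.20 / 60.80 × 100 = 64.5

Total dependency ratio: 64.5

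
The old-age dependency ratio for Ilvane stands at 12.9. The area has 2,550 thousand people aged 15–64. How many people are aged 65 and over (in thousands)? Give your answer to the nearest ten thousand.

Aged 65 and over: 330

Old-age dependency ratio = elderly / working-age × 100
12.9 = E / 2,550 × 100
⇒ 330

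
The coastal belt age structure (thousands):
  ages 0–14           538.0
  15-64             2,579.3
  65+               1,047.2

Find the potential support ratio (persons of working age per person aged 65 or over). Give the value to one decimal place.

Potential support ratio = 2,579.3 / 1,047.2 = 2.5

Potential support ratio: 2.5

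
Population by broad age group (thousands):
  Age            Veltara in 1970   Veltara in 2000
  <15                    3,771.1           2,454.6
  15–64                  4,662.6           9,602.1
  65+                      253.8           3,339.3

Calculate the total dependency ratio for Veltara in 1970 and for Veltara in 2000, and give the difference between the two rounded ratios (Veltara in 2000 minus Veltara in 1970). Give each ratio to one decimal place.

Veltara in 1970: 86.3
Veltara in 2000: 60.3
Difference: -26.0

Veltara in 1970: (3,771.1 + 253.8) / 4,662.6 × 100 = 4,024.9 / 4,662.6 × 100 = 86.3
Veltara in 2000: (2,454.6 + 3,339.3) / 9,602.1 × 100 = 5,793.9 / 9,602.1 × 100 = 60.3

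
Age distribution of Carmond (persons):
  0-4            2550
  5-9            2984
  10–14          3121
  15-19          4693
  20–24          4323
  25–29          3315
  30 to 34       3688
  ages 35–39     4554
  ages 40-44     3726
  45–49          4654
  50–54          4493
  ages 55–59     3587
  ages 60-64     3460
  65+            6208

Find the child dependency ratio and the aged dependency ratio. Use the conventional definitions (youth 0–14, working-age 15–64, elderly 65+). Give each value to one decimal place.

Youth dependency ratio: 21.4
Old-age dependency ratio: 15.3

0–14: 2550 + 2984 + 3121 = 8655
15–64: 4693 + 4323 + 3315 + 3688 + 4554 + 3726 + 4654 + 4493 + 3587 + 3460 = 40493
65+: 6208
Youth dependency ratio = 8655 / 40493 × 100 = 21.4
Old-age dependency ratio = 6208 / 40493 × 100 = 15.3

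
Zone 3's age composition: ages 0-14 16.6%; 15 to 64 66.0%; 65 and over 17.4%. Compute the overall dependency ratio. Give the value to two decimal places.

Total dependency ratio = (16.6 + 17.4) / 66.0 × 100 = 34.0 / 66.0 × 100 = 51.52

Total dependency ratio: 51.52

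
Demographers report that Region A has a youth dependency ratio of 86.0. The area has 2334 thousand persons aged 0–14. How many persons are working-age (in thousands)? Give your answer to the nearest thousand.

Working-age: 2714

Youth dependency ratio = youth / working-age × 100
86.0 = 2334 / W × 100
⇒ 2714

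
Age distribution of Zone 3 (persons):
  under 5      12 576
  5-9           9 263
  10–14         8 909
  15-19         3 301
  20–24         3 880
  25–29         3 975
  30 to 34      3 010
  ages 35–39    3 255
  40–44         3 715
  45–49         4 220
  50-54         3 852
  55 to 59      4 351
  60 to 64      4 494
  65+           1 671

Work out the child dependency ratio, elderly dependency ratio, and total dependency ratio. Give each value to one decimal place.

Youth dependency ratio: 80.8
Old-age dependency ratio: 4.4
Total dependency ratio: 85.2

0–14: 12 576 + 9 263 + 8 909 = 30 748
15–64: 3 301 + 3 880 + 3 975 + 3 010 + 3 255 + 3 715 + 4 220 + 3 852 + 4 351 + 4 494 = 38 053
65+: 1 671
Youth dependency ratio = 30 748 / 38 053 × 100 = 80.8
Old-age dependency ratio = 1 671 / 38 053 × 100 = 4.4
Total dependency ratio = (30 748 + 1 671) / 38 053 × 100 = 32 419 / 38 053 × 100 = 85.2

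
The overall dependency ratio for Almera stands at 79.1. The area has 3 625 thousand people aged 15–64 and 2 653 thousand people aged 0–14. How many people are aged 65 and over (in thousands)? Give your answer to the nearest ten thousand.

Aged 65 and over: 210

Total dependency ratio = (youth + elderly) / working-age × 100
79.1 = (2 653 + E) / 3 625 × 100
⇒ 210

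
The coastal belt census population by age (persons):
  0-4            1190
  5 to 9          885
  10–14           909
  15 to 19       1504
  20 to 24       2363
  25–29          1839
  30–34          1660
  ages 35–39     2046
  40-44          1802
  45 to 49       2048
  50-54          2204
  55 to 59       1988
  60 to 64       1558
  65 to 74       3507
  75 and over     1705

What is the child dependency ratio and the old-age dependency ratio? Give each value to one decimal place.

Youth dependency ratio: 15.7
Old-age dependency ratio: 27.4

0–14: 1190 + 885 + 909 = 2984
15–64: 1504 + 2363 + 1839 + 1660 + 2046 + 1802 + 2048 + 2204 + 1988 + 1558 = 19012
65+: 3507 + 1705 = 5212
Youth dependency ratio = 2984 / 19012 × 100 = 15.7
Old-age dependency ratio = 5212 / 19012 × 100 = 27.4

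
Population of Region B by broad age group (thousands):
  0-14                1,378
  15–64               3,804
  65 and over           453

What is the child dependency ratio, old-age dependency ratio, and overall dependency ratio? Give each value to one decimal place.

Youth dependency ratio = 1,378 / 3,804 × 100 = 36.2
Old-age dependency ratio = 453 / 3,804 × 100 = 11.9
Total dependency ratio = (1,378 + 453) / 3,804 × 100 = 1,831 / 3,804 × 100 = 48.1

Youth dependency ratio: 36.2
Old-age dependency ratio: 11.9
Total dependency ratio: 48.1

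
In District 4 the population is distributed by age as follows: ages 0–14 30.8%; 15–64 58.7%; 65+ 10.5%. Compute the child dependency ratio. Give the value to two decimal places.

Youth dependency ratio = 30.8 / 58.7 × 100 = 52.47

Youth dependency ratio: 52.47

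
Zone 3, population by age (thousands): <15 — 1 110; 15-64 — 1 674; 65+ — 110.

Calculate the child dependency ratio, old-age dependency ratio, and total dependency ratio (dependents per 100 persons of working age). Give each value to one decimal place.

Youth dependency ratio = 1 110 / 1 674 × 100 = 66.3
Old-age dependency ratio = 110 / 1 674 × 100 = 6.6
Total dependency ratio = (1 110 + 110) / 1 674 × 100 = 1 220 / 1 674 × 100 = 72.9

Youth dependency ratio: 66.3
Old-age dependency ratio: 6.6
Total dependency ratio: 72.9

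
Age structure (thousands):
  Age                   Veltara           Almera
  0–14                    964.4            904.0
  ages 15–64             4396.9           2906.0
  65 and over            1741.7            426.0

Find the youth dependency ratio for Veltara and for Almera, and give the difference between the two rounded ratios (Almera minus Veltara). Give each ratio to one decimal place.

Veltara: 21.9
Almera: 31.1
Difference: +9.2

Veltara: 964.4 / 4396.9 × 100 = 21.9
Almera: 904.0 / 2906.0 × 100 = 31.1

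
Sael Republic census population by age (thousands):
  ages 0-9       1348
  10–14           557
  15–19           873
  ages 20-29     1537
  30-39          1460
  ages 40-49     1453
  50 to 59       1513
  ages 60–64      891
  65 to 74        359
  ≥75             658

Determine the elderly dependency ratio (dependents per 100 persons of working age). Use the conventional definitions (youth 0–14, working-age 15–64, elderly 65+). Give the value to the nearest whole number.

Old-age dependency ratio: 13

0–14: 1348 + 557 = 1905
15–64: 873 + 1537 + 1460 + 1453 + 1513 + 891 = 7727
65+: 359 + 658 = 1017
Old-age dependency ratio = 1017 / 7727 × 100 = 13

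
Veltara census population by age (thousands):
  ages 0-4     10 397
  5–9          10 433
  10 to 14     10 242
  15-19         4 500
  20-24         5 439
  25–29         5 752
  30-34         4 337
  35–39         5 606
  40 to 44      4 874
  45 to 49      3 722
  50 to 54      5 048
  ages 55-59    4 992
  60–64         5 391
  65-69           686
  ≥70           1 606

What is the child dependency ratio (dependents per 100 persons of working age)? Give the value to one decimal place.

Youth dependency ratio: 62.6

0–14: 10 397 + 10 433 + 10 242 = 31 072
15–64: 4 500 + 5 439 + 5 752 + 4 337 + 5 606 + 4 874 + 3 722 + 5 048 + 4 992 + 5 391 = 49 661
65+: 686 + 1 606 = 2 292
Youth dependency ratio = 31 072 / 49 661 × 100 = 62.6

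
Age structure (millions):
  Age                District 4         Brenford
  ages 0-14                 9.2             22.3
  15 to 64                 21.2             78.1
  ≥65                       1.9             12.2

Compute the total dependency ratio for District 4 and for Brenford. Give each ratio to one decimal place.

District 4: (9.2 + 1.9) / 21.2 × 100 = 11.1 / 21.2 × 100 = 52.4
Brenford: (22.3 + 12.2) / 78.1 × 100 = 34.5 / 78.1 × 100 = 44.2

District 4: 52.4
Brenford: 44.2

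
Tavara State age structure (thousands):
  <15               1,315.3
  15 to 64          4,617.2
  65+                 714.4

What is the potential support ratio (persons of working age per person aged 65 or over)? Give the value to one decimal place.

Potential support ratio = 4,617.2 / 714.4 = 6.5

Potential support ratio: 6.5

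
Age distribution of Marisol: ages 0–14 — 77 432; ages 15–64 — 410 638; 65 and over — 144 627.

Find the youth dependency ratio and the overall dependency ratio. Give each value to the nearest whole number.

Youth dependency ratio = 77 432 / 410 638 × 100 = 19
Total dependency ratio = (77 432 + 144 627) / 410 638 × 100 = 222 059 / 410 638 × 100 = 54

Youth dependency ratio: 19
Total dependency ratio: 54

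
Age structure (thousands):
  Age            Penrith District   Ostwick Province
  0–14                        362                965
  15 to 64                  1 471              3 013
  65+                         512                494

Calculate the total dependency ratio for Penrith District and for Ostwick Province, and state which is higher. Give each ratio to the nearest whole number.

Penrith District: (362 + 512) / 1 471 × 100 = 874 / 1 471 × 100 = 59
Ostwick Province: (965 + 494) / 3 013 × 100 = 1 459 / 3 013 × 100 = 48

Penrith District: 59
Ostwick Province: 48
Higher: Penrith District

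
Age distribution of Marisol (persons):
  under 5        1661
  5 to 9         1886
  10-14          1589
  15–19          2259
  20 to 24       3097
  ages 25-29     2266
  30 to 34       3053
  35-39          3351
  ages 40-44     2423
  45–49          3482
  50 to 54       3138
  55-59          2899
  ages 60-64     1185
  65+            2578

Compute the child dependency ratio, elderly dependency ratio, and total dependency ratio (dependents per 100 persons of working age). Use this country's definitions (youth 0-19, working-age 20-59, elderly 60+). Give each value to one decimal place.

0–19: 1661 + 1886 + 1589 + 2259 = 7395
20–59: 3097 + 2266 + 3053 + 3351 + 2423 + 3482 + 3138 + 2899 = 23709
60+: 1185 + 2578 = 3763
Youth dependency ratio = 7395 / 23709 × 100 = 31.2
Old-age dependency ratio = 3763 / 23709 × 100 = 15.9
Total dependency ratio = (7395 + 3763) / 23709 × 100 = 11158 / 23709 × 100 = 47.1

Youth dependency ratio: 31.2
Old-age dependency ratio: 15.9
Total dependency ratio: 47.1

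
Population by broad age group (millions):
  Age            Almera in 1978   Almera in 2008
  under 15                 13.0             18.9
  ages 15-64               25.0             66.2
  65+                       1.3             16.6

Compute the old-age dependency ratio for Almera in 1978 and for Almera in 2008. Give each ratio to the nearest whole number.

Almera in 1978: 5
Almera in 2008: 25

Almera in 1978: 1.3 / 25.0 × 100 = 5
Almera in 2008: 16.6 / 66.2 × 100 = 25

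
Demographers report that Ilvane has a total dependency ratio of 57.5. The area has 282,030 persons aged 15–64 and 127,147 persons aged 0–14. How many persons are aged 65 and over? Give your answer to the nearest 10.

Aged 65 and over: 35,020

Total dependency ratio = (youth + elderly) / working-age × 100
57.5 = (127,147 + E) / 282,030 × 100
⇒ 35,020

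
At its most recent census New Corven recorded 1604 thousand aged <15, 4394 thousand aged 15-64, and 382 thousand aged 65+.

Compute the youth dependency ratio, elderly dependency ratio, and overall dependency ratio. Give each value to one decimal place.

Youth dependency ratio = 1604 / 4394 × 100 = 36.5
Old-age dependency ratio = 382 / 4394 × 100 = 8.7
Total dependency ratio = (1604 + 382) / 4394 × 100 = 1986 / 4394 × 100 = 45.2

Youth dependency ratio: 36.5
Old-age dependency ratio: 8.7
Total dependency ratio: 45.2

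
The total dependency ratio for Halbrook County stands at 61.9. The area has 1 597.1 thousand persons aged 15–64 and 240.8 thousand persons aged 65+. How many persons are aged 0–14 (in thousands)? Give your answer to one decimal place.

Aged 0–14: 747.8

Total dependency ratio = (youth + elderly) / working-age × 100
61.9 = (Y + 240.8) / 1 597.1 × 100
⇒ 747.8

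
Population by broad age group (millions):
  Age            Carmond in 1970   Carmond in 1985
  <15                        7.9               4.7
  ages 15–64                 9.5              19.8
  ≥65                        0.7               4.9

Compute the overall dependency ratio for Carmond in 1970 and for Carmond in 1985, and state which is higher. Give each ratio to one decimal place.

Carmond in 1970: 90.5
Carmond in 1985: 48.5
Higher: Carmond in 1970

Carmond in 1970: (7.9 + 0.7) / 9.5 × 100 = 8.6 / 9.5 × 100 = 90.5
Carmond in 1985: (4.7 + 4.9) / 19.8 × 100 = 9.6 / 19.8 × 100 = 48.5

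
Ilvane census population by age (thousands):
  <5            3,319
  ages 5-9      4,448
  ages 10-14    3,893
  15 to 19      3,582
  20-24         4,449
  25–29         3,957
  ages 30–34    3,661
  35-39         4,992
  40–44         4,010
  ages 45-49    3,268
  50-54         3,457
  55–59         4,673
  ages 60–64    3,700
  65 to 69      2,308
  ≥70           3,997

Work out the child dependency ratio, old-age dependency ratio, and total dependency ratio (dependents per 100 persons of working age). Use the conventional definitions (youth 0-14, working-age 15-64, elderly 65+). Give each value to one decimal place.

Youth dependency ratio: 29.3
Old-age dependency ratio: 15.9
Total dependency ratio: 45.2

0–14: 3,319 + 4,448 + 3,893 = 11,660
15–64: 3,582 + 4,449 + 3,957 + 3,661 + 4,992 + 4,010 + 3,268 + 3,457 + 4,673 + 3,700 = 39,749
65+: 2,308 + 3,997 = 6,305
Youth dependency ratio = 11,660 / 39,749 × 100 = 29.3
Old-age dependency ratio = 6,305 / 39,749 × 100 = 15.9
Total dependency ratio = (11,660 + 6,305) / 39,749 × 100 = 17,965 / 39,749 × 100 = 45.2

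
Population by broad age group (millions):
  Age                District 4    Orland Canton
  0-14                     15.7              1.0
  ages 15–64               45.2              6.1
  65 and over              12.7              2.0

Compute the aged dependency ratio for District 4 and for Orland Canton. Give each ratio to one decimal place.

District 4: 12.7 / 45.2 × 100 = 28.1
Orland Canton: 2.0 / 6.1 × 100 = 32.8

District 4: 28.1
Orland Canton: 32.8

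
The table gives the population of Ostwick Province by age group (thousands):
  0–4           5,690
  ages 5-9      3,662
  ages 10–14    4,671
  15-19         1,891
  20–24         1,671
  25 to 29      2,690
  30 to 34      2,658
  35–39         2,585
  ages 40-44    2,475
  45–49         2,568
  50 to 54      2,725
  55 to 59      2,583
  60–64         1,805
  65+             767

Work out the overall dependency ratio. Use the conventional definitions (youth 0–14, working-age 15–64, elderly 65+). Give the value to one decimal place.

0–14: 5,690 + 3,662 + 4,671 = 14,023
15–64: 1,891 + 1,671 + 2,690 + 2,658 + 2,585 + 2,475 + 2,568 + 2,725 + 2,583 + 1,805 = 23,651
65+: 767
Total dependency ratio = (14,023 + 767) / 23,651 × 100 = 14,790 / 23,651 × 100 = 62.5

Total dependency ratio: 62.5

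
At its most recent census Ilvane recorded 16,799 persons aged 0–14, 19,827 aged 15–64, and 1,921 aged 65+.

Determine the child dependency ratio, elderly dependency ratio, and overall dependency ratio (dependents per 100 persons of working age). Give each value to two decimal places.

Youth dependency ratio: 84.73
Old-age dependency ratio: 9.69
Total dependency ratio: 94.42

Youth dependency ratio = 16,799 / 19,827 × 100 = 84.73
Old-age dependency ratio = 1,921 / 19,827 × 100 = 9.69
Total dependency ratio = (16,799 + 1,921) / 19,827 × 100 = 18,720 / 19,827 × 100 = 94.42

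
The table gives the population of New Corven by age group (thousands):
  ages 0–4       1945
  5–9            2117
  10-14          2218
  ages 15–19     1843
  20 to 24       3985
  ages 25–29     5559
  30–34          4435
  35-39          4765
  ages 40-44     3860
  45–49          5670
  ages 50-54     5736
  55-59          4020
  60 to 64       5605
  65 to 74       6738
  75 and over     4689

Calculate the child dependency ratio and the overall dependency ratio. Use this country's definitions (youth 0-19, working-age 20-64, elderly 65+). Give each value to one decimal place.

Youth dependency ratio: 18.6
Total dependency ratio: 44.8

0–19: 1945 + 2117 + 2218 + 1843 = 8123
20–64: 3985 + 5559 + 4435 + 4765 + 3860 + 5670 + 5736 + 4020 + 5605 = 43635
65+: 6738 + 4689 = 11427
Youth dependency ratio = 8123 / 43635 × 100 = 18.6
Total dependency ratio = (8123 + 11427) / 43635 × 100 = 19550 / 43635 × 100 = 44.8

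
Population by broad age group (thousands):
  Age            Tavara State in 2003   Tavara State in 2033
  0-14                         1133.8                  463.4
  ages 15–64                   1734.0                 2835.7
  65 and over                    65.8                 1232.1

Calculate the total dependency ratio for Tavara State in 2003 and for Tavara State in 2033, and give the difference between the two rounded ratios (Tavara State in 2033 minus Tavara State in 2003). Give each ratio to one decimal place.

Tavara State in 2003: (1133.8 + 65.8) / 1734.0 × 100 = 1199.6 / 1734.0 × 100 = 69.2
Tavara State in 2033: (463.4 + 1232.1) / 2835.7 × 100 = 1695.5 / 2835.7 × 100 = 59.8

Tavara State in 2003: 69.2
Tavara State in 2033: 59.8
Difference: -9.4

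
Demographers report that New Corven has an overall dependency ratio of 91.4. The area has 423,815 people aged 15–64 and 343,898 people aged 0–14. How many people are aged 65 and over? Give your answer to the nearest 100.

Aged 65 and over: 43,500

Total dependency ratio = (youth + elderly) / working-age × 100
91.4 = (343,898 + E) / 423,815 × 100
⇒ 43,500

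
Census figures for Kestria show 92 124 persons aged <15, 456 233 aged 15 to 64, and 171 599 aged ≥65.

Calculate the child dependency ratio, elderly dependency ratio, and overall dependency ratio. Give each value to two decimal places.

Youth dependency ratio: 20.19
Old-age dependency ratio: 37.61
Total dependency ratio: 57.80

Youth dependency ratio = 92 124 / 456 233 × 100 = 20.19
Old-age dependency ratio = 171 599 / 456 233 × 100 = 37.61
Total dependency ratio = (92 124 + 171 599) / 456 233 × 100 = 263 723 / 456 233 × 100 = 57.80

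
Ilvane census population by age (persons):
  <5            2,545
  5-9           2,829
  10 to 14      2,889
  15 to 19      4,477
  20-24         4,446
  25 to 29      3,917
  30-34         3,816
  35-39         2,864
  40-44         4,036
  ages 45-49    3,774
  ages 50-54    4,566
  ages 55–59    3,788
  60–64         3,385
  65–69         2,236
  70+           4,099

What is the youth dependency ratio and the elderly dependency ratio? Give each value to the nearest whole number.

0–14: 2,545 + 2,829 + 2,889 = 8,263
15–64: 4,477 + 4,446 + 3,917 + 3,816 + 2,864 + 4,036 + 3,774 + 4,566 + 3,788 + 3,385 = 39,069
65+: 2,236 + 4,099 = 6,335
Youth dependency ratio = 8,263 / 39,069 × 100 = 21
Old-age dependency ratio = 6,335 / 39,069 × 100 = 16

Youth dependency ratio: 21
Old-age dependency ratio: 16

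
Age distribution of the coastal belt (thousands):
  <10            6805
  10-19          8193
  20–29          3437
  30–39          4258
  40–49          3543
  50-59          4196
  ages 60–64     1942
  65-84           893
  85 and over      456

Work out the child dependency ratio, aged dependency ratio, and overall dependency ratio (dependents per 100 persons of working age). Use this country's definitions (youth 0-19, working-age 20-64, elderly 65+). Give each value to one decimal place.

0–19: 6805 + 8193 = 14998
20–64: 3437 + 4258 + 3543 + 4196 + 1942 = 17376
65+: 893 + 456 = 1349
Youth dependency ratio = 14998 / 17376 × 100 = 86.3
Old-age dependency ratio = 1349 / 17376 × 100 = 7.8
Total dependency ratio = (14998 + 1349) / 17376 × 100 = 16347 / 17376 × 100 = 94.1

Youth dependency ratio: 86.3
Old-age dependency ratio: 7.8
Total dependency ratio: 94.1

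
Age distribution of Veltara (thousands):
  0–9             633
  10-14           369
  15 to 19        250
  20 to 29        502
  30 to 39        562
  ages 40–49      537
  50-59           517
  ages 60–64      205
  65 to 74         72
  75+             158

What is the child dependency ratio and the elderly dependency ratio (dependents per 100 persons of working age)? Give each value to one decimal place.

Youth dependency ratio: 38.9
Old-age dependency ratio: 8.9

0–14: 633 + 369 = 1002
15–64: 250 + 502 + 562 + 537 + 517 + 205 = 2573
65+: 72 + 158 = 230
Youth dependency ratio = 1002 / 2573 × 100 = 38.9
Old-age dependency ratio = 230 / 2573 × 100 = 8.9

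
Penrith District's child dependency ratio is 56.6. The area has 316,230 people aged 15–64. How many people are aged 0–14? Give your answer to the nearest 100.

Aged 0–14: 179,000

Youth dependency ratio = youth / working-age × 100
56.6 = Y / 316,230 × 100
⇒ 179,000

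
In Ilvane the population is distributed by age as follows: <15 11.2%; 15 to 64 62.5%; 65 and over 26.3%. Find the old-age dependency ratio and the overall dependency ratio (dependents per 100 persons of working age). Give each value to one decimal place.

Old-age dependency ratio = 26.3 / 62.5 × 100 = 42.1
Total dependency ratio = (11.2 + 26.3) / 62.5 × 100 = 37.5 / 62.5 × 100 = 60.0

Old-age dependency ratio: 42.1
Total dependency ratio: 60.0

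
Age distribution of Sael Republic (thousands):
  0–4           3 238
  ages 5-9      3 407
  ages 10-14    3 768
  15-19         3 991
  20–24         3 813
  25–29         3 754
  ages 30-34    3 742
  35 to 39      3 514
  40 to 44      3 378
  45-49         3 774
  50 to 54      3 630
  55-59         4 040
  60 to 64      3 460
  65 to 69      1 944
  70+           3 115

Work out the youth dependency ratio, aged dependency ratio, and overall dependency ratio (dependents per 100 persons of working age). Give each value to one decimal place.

0–14: 3 238 + 3 407 + 3 768 = 10 413
15–64: 3 991 + 3 813 + 3 754 + 3 742 + 3 514 + 3 378 + 3 774 + 3 630 + 4 040 + 3 460 = 37 096
65+: 1 944 + 3 115 = 5 059
Youth dependency ratio = 10 413 / 37 096 × 100 = 28.1
Old-age dependency ratio = 5 059 / 37 096 × 100 = 13.6
Total dependency ratio = (10 413 + 5 059) / 37 096 × 100 = 15 472 / 37 096 × 100 = 41.7

Youth dependency ratio: 28.1
Old-age dependency ratio: 13.6
Total dependency ratio: 41.7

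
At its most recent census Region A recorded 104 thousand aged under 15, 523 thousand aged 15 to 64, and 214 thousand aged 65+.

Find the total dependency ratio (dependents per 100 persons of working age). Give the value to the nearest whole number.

Total dependency ratio: 61

Total dependency ratio = (104 + 214) / 523 × 100 = 318 / 523 × 100 = 61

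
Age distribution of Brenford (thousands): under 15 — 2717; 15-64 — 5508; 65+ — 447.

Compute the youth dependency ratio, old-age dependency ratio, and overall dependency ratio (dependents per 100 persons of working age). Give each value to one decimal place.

Youth dependency ratio: 49.3
Old-age dependency ratio: 8.1
Total dependency ratio: 57.4

Youth dependency ratio = 2717 / 5508 × 100 = 49.3
Old-age dependency ratio = 447 / 5508 × 100 = 8.1
Total dependency ratio = (2717 + 447) / 5508 × 100 = 3164 / 5508 × 100 = 57.4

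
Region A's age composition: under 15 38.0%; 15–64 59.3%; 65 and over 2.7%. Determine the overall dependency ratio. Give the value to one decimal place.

Total dependency ratio: 68.6

Total dependency ratio = (38.0 + 2.7) / 59.3 × 100 = 40.7 / 59.3 × 100 = 68.6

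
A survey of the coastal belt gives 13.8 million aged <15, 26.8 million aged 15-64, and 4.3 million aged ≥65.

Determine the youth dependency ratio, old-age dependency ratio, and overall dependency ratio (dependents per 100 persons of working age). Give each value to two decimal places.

Youth dependency ratio = 13.8 / 26.8 × 100 = 51.49
Old-age dependency ratio = 4.3 / 26.8 × 100 = 16.04
Total dependency ratio = (13.8 + 4.3) / 26.8 × 100 = 18.1 / 26.8 × 100 = 67.54

Youth dependency ratio: 51.49
Old-age dependency ratio: 16.04
Total dependency ratio: 67.54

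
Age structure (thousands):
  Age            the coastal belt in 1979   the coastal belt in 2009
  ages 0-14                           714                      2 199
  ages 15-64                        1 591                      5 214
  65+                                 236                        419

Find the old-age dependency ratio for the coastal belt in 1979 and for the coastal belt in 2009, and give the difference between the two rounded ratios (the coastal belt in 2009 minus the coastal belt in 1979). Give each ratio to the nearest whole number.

the coastal belt in 1979: 236 / 1 591 × 100 = 15
the coastal belt in 2009: 419 / 5 214 × 100 = 8

the coastal belt in 1979: 15
the coastal belt in 2009: 8
Difference: -7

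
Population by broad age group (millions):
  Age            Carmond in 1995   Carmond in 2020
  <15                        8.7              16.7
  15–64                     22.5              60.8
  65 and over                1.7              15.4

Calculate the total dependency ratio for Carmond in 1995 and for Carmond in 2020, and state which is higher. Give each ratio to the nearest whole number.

Carmond in 1995: (8.7 + 1.7) / 22.5 × 100 = 10.4 / 22.5 × 100 = 46
Carmond in 2020: (16.7 + 15.4) / 60.8 × 100 = 32.1 / 60.8 × 100 = 53

Carmond in 1995: 46
Carmond in 2020: 53
Higher: Carmond in 2020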